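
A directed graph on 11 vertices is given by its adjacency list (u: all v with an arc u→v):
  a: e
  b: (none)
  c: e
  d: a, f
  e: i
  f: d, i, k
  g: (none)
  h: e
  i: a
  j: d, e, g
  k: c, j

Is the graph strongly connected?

No

There is no directed path from b to k, so the graph is not strongly connected.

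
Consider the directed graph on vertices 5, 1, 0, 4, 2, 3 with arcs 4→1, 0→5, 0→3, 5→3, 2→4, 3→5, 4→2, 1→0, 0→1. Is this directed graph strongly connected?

There is no directed path from 0 to 2, so the graph is not strongly connected.

No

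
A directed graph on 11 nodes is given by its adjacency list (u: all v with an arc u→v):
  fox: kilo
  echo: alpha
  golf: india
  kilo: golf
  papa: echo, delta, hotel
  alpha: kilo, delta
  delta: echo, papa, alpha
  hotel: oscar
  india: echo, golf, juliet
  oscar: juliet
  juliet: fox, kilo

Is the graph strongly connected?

Yes

From kilo we can reach every vertex (fox, echo, golf, kilo, papa, alpha, delta, hotel, india, oscar, juliet), and every vertex can reach kilo (fox, echo, golf, kilo, papa, alpha, delta, hotel, india, oscar, juliet). So the whole graph is one strongly connected component.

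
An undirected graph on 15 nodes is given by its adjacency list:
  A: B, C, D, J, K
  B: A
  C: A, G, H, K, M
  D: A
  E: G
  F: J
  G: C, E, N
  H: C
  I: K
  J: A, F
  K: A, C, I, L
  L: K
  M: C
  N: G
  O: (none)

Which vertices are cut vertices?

A, C, G, J, K

Removing A increases the component count from 2 to 5, so A is a cut vertex.
Removing C increases the component count from 2 to 5, so C is a cut vertex.
Removing G increases the component count from 2 to 4, so G is a cut vertex.
Likewise J, K are cut vertices.
By contrast removing F leaves 2 components; it is not a cut vertex. No other vertex is a cut vertex either.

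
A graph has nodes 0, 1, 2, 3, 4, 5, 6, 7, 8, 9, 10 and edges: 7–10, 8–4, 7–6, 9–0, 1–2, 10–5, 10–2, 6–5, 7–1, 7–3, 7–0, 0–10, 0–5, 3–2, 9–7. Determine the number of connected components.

Starting from 4 we can reach 4, 8. That is one component of size 2.
Starting from 0 we can reach 0, 1, 2, 3, 5, 6, 7, 9, 10. That is one component of size 9.
Total: 2 components.

2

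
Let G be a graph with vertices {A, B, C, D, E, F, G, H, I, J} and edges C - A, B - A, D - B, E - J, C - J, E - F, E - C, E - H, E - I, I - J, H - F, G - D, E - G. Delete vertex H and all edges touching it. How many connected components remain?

With H gone, the remaining components are: {A, B, C, D, E, F, G, I, J}.
That is 1 component.

1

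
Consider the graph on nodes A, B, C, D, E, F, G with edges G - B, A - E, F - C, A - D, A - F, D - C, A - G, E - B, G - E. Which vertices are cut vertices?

A

Removing A increases the component count from 1 to 2, so A is a cut vertex.
By contrast removing D leaves 1 component; it is not a cut vertex. No other vertex is a cut vertex either.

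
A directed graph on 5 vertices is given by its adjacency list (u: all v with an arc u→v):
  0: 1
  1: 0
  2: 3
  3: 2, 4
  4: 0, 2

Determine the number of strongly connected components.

2

{2, 3, 4} are all mutually reachable — one SCC of size 3.
{0, 1} are all mutually reachable — one SCC of size 2.
That gives 2 strongly connected components.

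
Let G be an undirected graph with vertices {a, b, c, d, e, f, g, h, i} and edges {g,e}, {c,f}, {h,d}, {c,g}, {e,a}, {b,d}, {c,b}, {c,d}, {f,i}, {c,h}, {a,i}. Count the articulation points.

1

Removing c increases the component count from 1 to 2, so c is a cut vertex.
By contrast removing d leaves 1 component; it is not a cut vertex. No other vertex is a cut vertex either.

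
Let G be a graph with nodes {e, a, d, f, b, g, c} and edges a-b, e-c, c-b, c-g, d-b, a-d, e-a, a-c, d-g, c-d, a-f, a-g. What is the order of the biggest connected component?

Starting from a we can reach a, b, c, d, e, f, g. That is one component of size 7.
The largest has 7 vertices.

7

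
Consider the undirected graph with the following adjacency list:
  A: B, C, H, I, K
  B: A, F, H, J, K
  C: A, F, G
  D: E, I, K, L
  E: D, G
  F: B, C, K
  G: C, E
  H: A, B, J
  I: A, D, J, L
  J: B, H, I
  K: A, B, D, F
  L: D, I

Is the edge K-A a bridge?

No

After removing K-A, the path K-B-A still connects them, so the edge is not a bridge.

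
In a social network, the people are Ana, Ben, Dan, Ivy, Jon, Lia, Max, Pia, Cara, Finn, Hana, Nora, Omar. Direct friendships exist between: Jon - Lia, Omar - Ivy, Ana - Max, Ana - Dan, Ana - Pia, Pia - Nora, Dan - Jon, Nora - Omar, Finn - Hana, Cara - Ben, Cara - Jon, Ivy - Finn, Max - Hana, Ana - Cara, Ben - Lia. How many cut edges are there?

The edges on the cycle Cara-Ben-Lia-Jon-Cara are not bridges since each lies on that cycle.
Every edge lies on some cycle, so there are no bridges.

0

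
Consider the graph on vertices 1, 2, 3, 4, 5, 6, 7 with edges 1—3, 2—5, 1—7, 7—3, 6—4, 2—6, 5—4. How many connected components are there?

Starting from 1 we can reach 1, 3, 7. That is one component of size 3.
Starting from 2 we can reach 2, 4, 5, 6. That is one component of size 4.
Total: 2 components.

2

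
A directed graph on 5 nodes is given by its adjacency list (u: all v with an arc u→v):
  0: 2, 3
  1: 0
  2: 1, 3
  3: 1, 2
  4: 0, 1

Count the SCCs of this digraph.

{0, 1, 2, 3} are all mutually reachable — one SCC of size 4.
{4} is an SCC by itself.
That gives 2 strongly connected components.

2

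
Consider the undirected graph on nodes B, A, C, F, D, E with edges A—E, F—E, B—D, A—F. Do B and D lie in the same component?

Yes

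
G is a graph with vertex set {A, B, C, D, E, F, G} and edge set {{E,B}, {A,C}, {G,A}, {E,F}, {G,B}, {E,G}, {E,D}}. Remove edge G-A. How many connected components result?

Before removal there is 1 component.
G-A is a bridge — removing it separates G's side from A's side.
After removal: 2 components.

2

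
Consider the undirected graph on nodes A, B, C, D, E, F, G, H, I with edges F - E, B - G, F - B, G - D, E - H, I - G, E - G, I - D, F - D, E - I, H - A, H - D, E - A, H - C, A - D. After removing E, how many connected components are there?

With E gone, the remaining components are: {A, B, C, D, F, G, H, I}.
That is 1 component.

1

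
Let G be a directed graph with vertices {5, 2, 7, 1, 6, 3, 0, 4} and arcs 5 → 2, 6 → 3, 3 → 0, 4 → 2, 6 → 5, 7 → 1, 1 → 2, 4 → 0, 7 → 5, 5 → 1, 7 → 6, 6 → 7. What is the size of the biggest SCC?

2

{6, 7} are all mutually reachable — one SCC of size 2.
{1} is an SCC by itself.
{0} is an SCC by itself.
{2} is an SCC by itself.
{3} is an SCC by itself.
(and 2 more singleton SCCs)
The largest has 2 vertices.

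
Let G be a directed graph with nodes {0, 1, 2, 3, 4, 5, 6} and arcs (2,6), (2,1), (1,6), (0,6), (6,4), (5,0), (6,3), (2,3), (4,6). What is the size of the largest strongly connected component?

2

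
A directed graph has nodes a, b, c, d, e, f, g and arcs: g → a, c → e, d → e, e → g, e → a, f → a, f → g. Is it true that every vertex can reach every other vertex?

No

There is no directed path from a to f, so the graph is not strongly connected.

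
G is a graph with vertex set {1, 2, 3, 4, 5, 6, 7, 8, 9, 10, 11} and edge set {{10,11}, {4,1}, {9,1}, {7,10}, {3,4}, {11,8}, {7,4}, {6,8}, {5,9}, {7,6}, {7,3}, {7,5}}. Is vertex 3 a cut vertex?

No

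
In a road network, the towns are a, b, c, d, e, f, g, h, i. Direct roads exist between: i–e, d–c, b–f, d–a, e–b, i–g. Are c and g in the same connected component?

No

The component containing c is {a, c, d}, and g is not in it.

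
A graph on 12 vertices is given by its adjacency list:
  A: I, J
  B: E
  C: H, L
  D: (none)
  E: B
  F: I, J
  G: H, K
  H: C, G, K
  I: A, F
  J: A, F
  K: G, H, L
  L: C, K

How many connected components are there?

4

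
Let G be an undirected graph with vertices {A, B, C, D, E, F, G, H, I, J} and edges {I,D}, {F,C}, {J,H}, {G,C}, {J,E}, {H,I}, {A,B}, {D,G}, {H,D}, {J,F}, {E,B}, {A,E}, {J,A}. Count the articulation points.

1

Removing J increases the component count from 1 to 2, so J is a cut vertex.
By contrast removing D leaves 1 component; it is not a cut vertex. No other vertex is a cut vertex either.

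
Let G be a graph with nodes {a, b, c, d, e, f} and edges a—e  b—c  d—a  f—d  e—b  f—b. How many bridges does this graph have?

1

The edges on the cycle f-d-a-e-b-f are not bridges since each lies on that cycle.
But removing b—c disconnects b from c — this is a bridge.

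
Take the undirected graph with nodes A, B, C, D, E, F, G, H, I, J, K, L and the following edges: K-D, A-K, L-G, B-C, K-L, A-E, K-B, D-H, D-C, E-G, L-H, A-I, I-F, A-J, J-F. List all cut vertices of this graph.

Removing A increases the component count from 1 to 2, so A is a cut vertex.
By contrast removing H leaves 1 component; it is not a cut vertex. No other vertex is a cut vertex either.

A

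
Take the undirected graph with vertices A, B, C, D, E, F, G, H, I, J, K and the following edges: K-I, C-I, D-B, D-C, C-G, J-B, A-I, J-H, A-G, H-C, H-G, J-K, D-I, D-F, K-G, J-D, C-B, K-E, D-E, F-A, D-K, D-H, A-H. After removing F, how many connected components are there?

1

With F gone, the remaining components are: {A, B, C, D, E, G, H, I, J, K}.
That is 1 component.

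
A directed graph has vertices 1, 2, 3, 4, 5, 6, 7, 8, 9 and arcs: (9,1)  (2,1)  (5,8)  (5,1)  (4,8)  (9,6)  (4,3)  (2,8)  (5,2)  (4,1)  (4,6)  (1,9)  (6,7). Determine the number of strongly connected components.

8

{1, 9} are all mutually reachable — one SCC of size 2.
{6} is an SCC by itself.
{7} is an SCC by itself.
{4} is an SCC by itself.
{3} is an SCC by itself.
(and 3 more singleton SCCs)
That gives 8 strongly connected components.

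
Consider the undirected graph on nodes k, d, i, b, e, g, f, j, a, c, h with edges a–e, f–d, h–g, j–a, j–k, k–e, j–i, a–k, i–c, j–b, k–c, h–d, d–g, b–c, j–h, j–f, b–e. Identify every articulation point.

j

Removing j increases the component count from 1 to 2, so j is a cut vertex.
By contrast removing h leaves 1 component; it is not a cut vertex. No other vertex is a cut vertex either.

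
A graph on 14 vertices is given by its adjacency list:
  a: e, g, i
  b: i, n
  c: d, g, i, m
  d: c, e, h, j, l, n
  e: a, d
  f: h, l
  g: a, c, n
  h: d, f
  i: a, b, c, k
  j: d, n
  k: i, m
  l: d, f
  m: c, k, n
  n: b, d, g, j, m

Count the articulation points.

1

Removing d increases the component count from 1 to 2, so d is a cut vertex.
By contrast removing g leaves 1 component; it is not a cut vertex. No other vertex is a cut vertex either.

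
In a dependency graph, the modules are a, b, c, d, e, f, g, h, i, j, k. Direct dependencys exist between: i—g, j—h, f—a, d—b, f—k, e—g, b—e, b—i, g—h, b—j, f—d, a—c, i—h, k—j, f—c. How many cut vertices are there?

Removing f increases the component count from 1 to 2, so f is a cut vertex.
By contrast removing c leaves 1 component; it is not a cut vertex. No other vertex is a cut vertex either.

1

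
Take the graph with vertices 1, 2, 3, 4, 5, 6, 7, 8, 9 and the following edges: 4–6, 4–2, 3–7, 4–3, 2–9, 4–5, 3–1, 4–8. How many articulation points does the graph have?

Removing 2 increases the component count from 1 to 2, so 2 is a cut vertex.
Removing 3 increases the component count from 1 to 3, so 3 is a cut vertex.
Removing 4 increases the component count from 1 to 5, so 4 is a cut vertex.
By contrast removing 5 leaves 1 component; it is not a cut vertex. No other vertex is a cut vertex either.

3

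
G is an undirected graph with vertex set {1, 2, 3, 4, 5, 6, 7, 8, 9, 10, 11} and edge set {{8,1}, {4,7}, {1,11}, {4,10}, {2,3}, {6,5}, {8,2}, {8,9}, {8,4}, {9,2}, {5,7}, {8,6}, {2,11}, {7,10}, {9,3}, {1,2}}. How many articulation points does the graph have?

1

Removing 8 increases the component count from 1 to 2, so 8 is a cut vertex.
By contrast removing 5 leaves 1 component; it is not a cut vertex. No other vertex is a cut vertex either.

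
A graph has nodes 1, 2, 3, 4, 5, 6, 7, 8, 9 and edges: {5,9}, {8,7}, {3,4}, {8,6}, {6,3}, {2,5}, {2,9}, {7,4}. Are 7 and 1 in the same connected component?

No

The component containing 7 is {3, 4, 6, 7, 8}, and 1 is not in it.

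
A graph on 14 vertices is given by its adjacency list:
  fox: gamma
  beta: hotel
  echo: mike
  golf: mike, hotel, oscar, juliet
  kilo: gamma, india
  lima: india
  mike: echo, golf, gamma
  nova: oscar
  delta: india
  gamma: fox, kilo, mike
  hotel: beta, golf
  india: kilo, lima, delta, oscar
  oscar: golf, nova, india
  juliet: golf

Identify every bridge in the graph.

The edges on the cycle mike-gamma-kilo-india-oscar-golf-mike are not bridges since each lies on that cycle.
But removing india-delta disconnects india from delta; removing india-lima disconnects india from lima; removing nova-oscar disconnects nova from oscar; removing golf-hotel disconnects golf from hotel — these are bridges.
In total 8 edges are bridges.

beta-hotel, delta-india, echo-mike, fox-gamma, golf-hotel, golf-juliet, india-lima, nova-oscar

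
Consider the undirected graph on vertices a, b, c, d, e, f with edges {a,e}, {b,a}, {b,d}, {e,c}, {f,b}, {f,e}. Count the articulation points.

2

Removing b increases the component count from 1 to 2, so b is a cut vertex.
Removing e increases the component count from 1 to 2, so e is a cut vertex.
By contrast removing a leaves 1 component; it is not a cut vertex. No other vertex is a cut vertex either.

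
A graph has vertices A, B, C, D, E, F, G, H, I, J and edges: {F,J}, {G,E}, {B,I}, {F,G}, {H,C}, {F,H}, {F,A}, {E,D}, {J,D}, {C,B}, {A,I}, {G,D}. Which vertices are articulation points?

Removing F increases the component count from 1 to 2, so F is a cut vertex.
By contrast removing J leaves 1 component; it is not a cut vertex. No other vertex is a cut vertex either.

F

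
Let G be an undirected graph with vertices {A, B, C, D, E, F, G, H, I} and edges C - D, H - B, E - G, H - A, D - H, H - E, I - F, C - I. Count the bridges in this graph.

8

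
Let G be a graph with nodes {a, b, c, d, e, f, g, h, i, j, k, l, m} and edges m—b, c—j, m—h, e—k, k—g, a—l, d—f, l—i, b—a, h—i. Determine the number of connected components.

Starting from c we can reach c, j. That is one component of size 2.
Starting from d we can reach d, f. That is one component of size 2.
Starting from e we can reach e, g, k. That is one component of size 3.
Starting from a we can reach a, b, h, i, l, m. That is one component of size 6.
Total: 4 components.

4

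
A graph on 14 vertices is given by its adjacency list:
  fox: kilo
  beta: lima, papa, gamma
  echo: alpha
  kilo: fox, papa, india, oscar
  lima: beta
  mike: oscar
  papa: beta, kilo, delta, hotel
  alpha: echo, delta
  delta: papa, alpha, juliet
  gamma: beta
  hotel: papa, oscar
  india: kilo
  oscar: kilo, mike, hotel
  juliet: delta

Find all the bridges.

The edges on the cycle papa-hotel-oscar-kilo-papa are not bridges since each lies on that cycle.
But removing beta-lima disconnects beta from lima; removing kilo-india disconnects kilo from india; removing papa-delta disconnects papa from delta; removing alpha-echo disconnects alpha from echo — these are bridges.
In total 10 edges are bridges.

alpha-delta, alpha-echo, beta-gamma, beta-lima, beta-papa, delta-juliet, delta-papa, fox-kilo, india-kilo, mike-oscar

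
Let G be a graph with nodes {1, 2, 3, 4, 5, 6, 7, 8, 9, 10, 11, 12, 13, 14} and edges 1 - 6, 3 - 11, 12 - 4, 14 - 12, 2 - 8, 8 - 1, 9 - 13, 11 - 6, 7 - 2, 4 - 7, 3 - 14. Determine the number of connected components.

10 is isolated — a component by itself.
5 is isolated — a component by itself.
Starting from 9 we can reach 9, 13. That is one component of size 2.
Starting from 1 we can reach 1, 2, 3, 4, 6, 7, 8, 11, 12, 14. That is one component of size 10.
Total: 4 components.

4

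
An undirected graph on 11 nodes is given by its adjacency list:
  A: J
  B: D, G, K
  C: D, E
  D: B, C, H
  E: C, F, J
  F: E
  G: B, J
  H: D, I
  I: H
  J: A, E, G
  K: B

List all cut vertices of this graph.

B, D, E, H, J

Removing B increases the component count from 1 to 2, so B is a cut vertex.
Removing D increases the component count from 1 to 2, so D is a cut vertex.
Removing E increases the component count from 1 to 2, so E is a cut vertex.
Likewise H, J are cut vertices.
By contrast removing C leaves 1 component; it is not a cut vertex. No other vertex is a cut vertex either.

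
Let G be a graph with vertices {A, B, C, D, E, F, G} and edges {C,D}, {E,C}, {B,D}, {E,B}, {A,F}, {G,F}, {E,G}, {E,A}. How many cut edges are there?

The edges on the cycle E-G-F-A-E are not bridges since each lies on that cycle.
Every edge lies on some cycle, so there are no bridges.

0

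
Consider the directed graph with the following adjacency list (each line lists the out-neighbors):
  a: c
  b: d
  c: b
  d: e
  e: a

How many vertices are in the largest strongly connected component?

{a, b, c, d, e} are all mutually reachable — one SCC of size 5.
The largest has 5 vertices.

5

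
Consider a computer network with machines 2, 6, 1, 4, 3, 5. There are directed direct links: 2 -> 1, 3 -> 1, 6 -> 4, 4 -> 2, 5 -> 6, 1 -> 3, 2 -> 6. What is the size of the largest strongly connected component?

3

{2, 4, 6} are all mutually reachable — one SCC of size 3.
{1, 3} are all mutually reachable — one SCC of size 2.
{5} is an SCC by itself.
The largest has 3 vertices.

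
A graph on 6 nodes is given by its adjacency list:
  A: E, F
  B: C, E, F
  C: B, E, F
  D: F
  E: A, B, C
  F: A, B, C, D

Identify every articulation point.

F

Removing F increases the component count from 1 to 2, so F is a cut vertex.
By contrast removing E leaves 1 component; it is not a cut vertex. No other vertex is a cut vertex either.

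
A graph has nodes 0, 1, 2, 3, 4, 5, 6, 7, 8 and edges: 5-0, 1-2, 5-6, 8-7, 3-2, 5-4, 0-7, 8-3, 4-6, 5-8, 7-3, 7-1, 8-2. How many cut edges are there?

0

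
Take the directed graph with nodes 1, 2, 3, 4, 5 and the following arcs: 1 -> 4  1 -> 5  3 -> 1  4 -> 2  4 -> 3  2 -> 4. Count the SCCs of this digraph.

{1, 2, 3, 4} are all mutually reachable — one SCC of size 4.
{5} is an SCC by itself.
That gives 2 strongly connected components.

2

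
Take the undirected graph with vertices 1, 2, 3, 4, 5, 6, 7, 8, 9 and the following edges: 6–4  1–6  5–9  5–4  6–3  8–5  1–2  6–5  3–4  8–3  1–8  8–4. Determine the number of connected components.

2

7 is isolated — a component by itself.
Starting from 1 we can reach 1, 2, 3, 4, 5, 6, 8, 9. That is one component of size 8.
Total: 2 components.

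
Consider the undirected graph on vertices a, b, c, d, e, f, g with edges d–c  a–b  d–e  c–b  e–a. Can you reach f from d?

The component containing d is {a, b, c, d, e}, and f is not in it.

No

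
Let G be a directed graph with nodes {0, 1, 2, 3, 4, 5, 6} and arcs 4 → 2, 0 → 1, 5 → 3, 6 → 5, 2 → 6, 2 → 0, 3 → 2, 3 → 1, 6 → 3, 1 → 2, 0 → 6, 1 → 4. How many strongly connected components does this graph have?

{0, 1, 2, 3, 4, 5, 6} are all mutually reachable — one SCC of size 7.
That gives 1 strongly connected component.

1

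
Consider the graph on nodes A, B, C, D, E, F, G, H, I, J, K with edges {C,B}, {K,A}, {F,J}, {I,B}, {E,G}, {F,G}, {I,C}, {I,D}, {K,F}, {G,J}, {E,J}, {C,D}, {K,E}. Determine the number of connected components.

3

H is isolated — a component by itself.
Starting from B we can reach B, C, D, I. That is one component of size 4.
Starting from A we can reach A, E, F, G, J, K. That is one component of size 6.
Total: 3 components.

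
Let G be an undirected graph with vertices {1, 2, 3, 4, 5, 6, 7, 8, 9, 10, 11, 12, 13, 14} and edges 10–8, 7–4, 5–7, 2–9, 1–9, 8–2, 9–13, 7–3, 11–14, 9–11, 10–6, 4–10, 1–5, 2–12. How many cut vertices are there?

5

Removing 2 increases the component count from 1 to 2, so 2 is a cut vertex.
Removing 7 increases the component count from 1 to 2, so 7 is a cut vertex.
Removing 9 increases the component count from 1 to 3, so 9 is a cut vertex.
Likewise 10, 11 are cut vertices.
By contrast removing 3 leaves 1 component; it is not a cut vertex. No other vertex is a cut vertex either.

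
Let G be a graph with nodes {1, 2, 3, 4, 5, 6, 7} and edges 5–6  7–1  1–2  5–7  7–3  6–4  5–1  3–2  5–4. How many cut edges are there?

0

The edges on the cycle 5-6-4-5 are not bridges since each lies on that cycle.
Every edge lies on some cycle, so there are no bridges.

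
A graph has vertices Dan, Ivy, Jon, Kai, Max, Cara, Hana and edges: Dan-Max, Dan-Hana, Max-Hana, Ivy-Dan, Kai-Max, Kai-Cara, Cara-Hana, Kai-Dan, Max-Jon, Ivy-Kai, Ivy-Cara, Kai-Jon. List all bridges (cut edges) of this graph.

none

The edges on the cycle Ivy-Kai-Cara-Hana-Max-Dan-Ivy are not bridges since each lies on that cycle.
Every edge lies on some cycle, so there are no bridges.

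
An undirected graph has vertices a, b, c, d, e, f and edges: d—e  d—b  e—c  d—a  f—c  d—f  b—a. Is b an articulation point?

Deleting b leaves 1 component (was 1) (its neighbors a, d remain connected to each other), so b is not a cut vertex.

No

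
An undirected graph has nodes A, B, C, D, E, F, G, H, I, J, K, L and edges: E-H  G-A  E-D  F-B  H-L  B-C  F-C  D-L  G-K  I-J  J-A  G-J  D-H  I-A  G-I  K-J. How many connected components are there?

3

Starting from B we can reach B, C, F. That is one component of size 3.
Starting from D we can reach D, E, H, L. That is one component of size 4.
Starting from A we can reach A, G, I, J, K. That is one component of size 5.
Total: 3 components.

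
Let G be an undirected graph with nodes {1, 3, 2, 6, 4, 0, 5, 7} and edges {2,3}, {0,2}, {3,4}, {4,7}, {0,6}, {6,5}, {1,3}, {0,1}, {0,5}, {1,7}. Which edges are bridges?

The edges on the cycle 0-6-5-0 are not bridges since each lies on that cycle.
Every edge lies on some cycle, so there are no bridges.

none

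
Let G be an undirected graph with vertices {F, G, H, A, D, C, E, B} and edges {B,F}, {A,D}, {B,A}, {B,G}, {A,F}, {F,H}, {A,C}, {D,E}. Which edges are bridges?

A-C, A-D, B-G, D-E, F-H

The edges on the cycle B-A-F-B are not bridges since each lies on that cycle.
But removing A–D disconnects A from D; removing A–C disconnects A from C; removing B–G disconnects B from G; removing H–F disconnects H from F — these are bridges.
In total 5 edges are bridges.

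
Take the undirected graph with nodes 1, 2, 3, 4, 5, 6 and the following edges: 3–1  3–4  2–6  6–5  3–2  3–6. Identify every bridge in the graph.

1-3, 3-4, 5-6

The edges on the cycle 3-2-6-3 are not bridges since each lies on that cycle.
But removing 6–5 disconnects 6 from 5; removing 3–1 disconnects 3 from 1; removing 3–4 disconnects 3 from 4 — these are bridges.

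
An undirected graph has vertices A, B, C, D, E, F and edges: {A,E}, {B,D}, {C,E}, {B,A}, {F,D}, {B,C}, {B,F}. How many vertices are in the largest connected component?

Starting from A we can reach A, B, C, D, E, F. That is one component of size 6.
The largest has 6 vertices.

6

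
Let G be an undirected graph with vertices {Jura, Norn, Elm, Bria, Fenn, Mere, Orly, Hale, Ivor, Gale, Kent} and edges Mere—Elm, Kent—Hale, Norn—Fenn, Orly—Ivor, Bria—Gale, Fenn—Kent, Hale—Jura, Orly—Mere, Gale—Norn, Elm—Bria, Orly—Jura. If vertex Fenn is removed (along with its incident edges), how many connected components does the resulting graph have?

1

With Fenn gone, the remaining components are: {Elm, Bria, Gale, Hale, Ivor, Jura, Kent, Mere, Norn, Orly}.
That is 1 component.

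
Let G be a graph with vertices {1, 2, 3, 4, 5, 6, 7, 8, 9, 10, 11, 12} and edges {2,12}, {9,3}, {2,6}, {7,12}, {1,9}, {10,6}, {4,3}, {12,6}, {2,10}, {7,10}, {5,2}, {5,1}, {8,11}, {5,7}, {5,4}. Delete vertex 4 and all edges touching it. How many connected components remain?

2

With 4 gone, the remaining components are: {8, 11}; {1, 2, 3, 5, 6, 7, 9, 10, 12}.
That is 2 components.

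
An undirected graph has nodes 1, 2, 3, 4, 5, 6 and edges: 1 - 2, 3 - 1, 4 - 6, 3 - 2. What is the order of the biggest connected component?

3

5 is isolated — a component by itself.
Starting from 4 we can reach 4, 6. That is one component of size 2.
Starting from 1 we can reach 1, 2, 3. That is one component of size 3.
The largest has 3 vertices.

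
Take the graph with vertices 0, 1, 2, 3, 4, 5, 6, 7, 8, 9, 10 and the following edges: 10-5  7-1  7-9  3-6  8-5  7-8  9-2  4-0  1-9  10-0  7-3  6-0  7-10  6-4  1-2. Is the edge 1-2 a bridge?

After removing 1-2, the path 1-9-2 still connects them, so the edge is not a bridge.

No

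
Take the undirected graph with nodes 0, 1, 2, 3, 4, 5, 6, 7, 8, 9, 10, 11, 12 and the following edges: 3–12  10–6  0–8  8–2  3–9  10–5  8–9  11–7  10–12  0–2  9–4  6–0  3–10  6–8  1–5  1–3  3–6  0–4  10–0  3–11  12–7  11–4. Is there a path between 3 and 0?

From 3 we can reach 0, 1, 2, 3, 4, 5, 6, 7, 8, 9, 10, 11, 12, which includes 0.

Yes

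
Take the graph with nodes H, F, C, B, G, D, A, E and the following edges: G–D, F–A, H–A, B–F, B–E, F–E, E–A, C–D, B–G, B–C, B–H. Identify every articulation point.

B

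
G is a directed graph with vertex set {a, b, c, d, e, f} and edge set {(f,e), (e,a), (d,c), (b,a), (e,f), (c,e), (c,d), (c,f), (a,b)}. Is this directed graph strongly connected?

There is no directed path from e to c, so the graph is not strongly connected.

No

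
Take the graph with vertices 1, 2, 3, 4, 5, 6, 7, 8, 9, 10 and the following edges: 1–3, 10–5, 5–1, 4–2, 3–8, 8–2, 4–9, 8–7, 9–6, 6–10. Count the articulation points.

1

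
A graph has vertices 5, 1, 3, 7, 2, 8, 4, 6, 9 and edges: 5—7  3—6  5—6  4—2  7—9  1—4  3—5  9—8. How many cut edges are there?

5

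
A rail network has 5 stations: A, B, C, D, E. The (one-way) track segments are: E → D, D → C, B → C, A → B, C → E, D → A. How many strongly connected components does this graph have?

{A, B, C, D, E} are all mutually reachable — one SCC of size 5.
That gives 1 strongly connected component.

1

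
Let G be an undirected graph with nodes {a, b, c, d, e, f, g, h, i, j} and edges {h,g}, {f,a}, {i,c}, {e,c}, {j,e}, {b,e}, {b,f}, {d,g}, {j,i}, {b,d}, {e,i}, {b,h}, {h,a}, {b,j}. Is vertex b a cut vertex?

Yes

Deleting b raises the number of components from 1 to 2, so b is a cut vertex.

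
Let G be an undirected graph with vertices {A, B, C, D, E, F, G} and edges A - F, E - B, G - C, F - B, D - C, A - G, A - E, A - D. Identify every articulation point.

A

Removing A increases the component count from 1 to 2, so A is a cut vertex.
By contrast removing C leaves 1 component; it is not a cut vertex. No other vertex is a cut vertex either.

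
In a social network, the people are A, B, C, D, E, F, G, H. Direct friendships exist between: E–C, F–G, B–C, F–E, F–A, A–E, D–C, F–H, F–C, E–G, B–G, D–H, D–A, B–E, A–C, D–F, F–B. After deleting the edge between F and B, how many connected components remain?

F and B are still connected via F-G-B, so the component count stays at 1.

1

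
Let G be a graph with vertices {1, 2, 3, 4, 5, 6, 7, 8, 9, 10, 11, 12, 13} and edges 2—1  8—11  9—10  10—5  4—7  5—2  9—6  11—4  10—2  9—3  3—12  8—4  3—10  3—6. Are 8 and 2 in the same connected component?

No

The component containing 8 is {4, 7, 8, 11}, and 2 is not in it.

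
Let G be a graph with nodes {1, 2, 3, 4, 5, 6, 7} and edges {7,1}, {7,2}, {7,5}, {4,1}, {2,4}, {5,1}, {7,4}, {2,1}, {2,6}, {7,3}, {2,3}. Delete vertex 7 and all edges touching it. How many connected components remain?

With 7 gone, the remaining components are: {1, 2, 3, 4, 5, 6}.
That is 1 component.

1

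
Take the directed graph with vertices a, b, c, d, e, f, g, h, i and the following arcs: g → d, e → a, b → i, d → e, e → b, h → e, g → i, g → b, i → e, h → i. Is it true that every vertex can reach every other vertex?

There is no directed path from b to f, so the graph is not strongly connected.

No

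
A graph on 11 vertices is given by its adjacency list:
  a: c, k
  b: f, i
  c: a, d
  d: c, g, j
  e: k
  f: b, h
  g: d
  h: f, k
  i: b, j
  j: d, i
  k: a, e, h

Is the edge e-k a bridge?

Yes

Removing e-k leaves no path between e and k: the component count goes from 1 to 2. So it is a bridge.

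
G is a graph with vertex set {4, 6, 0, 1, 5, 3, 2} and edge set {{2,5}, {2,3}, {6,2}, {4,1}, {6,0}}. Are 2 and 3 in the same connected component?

From 2 we can reach 0, 2, 3, 5, 6, which includes 3.

Yes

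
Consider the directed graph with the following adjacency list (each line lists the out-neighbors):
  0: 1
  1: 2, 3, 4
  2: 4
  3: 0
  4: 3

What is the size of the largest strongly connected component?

5

{0, 1, 2, 3, 4} are all mutually reachable — one SCC of size 5.
The largest has 5 vertices.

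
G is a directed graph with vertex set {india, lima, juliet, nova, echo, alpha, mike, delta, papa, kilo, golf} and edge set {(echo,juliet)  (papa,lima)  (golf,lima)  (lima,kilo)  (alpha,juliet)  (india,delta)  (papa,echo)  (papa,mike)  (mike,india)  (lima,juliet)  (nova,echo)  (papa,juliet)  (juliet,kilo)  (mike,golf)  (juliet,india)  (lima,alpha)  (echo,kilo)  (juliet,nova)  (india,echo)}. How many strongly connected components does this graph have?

{echo, nova, india, juliet} are all mutually reachable — one SCC of size 4.
{papa} is an SCC by itself.
{lima} is an SCC by itself.
{delta} is an SCC by itself.
{kilo} is an SCC by itself.
(and 3 more singleton SCCs)
That gives 8 strongly connected components.

8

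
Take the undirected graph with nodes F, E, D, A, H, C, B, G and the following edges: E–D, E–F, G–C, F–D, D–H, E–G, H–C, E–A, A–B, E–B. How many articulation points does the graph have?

1

Removing E increases the component count from 1 to 2, so E is a cut vertex.
By contrast removing B leaves 1 component; it is not a cut vertex. No other vertex is a cut vertex either.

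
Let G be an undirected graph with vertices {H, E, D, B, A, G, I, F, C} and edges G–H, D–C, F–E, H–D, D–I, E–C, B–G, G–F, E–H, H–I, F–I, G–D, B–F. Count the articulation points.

Removing C, for instance, still leaves 2 components. No single vertex removal increases the component count — the graph has no articulation points.

0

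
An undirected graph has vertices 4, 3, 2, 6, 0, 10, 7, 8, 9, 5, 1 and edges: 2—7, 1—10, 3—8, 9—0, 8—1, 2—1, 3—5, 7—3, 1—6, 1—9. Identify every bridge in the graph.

The edges on the cycle 2-7-3-8-1-2 are not bridges since each lies on that cycle.
But removing 1—10 disconnects 1 from 10; removing 1—9 disconnects 1 from 9; removing 5—3 disconnects 5 from 3; removing 6—1 disconnects 6 from 1 — these are bridges.
In total 5 edges are bridges.

0-9, 1-10, 1-6, 1-9, 3-5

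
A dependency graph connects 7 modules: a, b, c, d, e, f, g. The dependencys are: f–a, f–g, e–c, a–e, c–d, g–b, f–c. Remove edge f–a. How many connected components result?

f and a are still connected via f-c-e-a, so the component count stays at 1.

1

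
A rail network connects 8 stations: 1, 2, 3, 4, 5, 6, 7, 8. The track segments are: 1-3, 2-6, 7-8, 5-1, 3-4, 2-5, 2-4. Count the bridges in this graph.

The edges on the cycle 2-5-1-3-4-2 are not bridges since each lies on that cycle.
But removing 7-8 disconnects 7 from 8; removing 2-6 disconnects 2 from 6 — these are bridges.
That makes 2 bridges.

2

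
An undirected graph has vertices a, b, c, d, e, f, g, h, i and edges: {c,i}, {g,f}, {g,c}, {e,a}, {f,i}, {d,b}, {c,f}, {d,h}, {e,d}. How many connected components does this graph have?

2

Starting from c we can reach c, f, g, i. That is one component of size 4.
Starting from a we can reach a, b, d, e, h. That is one component of size 5.
Total: 2 components.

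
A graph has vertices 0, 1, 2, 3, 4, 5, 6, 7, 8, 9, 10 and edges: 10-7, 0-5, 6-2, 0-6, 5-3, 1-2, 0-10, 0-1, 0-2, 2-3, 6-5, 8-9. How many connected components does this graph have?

3

4 is isolated — a component by itself.
Starting from 8 we can reach 8, 9. That is one component of size 2.
Starting from 0 we can reach 0, 1, 2, 3, 5, 6, 7, 10. That is one component of size 8.
Total: 3 components.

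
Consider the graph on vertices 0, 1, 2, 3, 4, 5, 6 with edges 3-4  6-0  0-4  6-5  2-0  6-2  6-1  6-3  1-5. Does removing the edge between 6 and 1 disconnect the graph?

No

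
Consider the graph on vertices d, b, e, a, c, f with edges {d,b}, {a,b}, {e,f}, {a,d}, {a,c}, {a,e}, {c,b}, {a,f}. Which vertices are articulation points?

a

Removing a increases the component count from 1 to 2, so a is a cut vertex.
By contrast removing b leaves 1 component; it is not a cut vertex. No other vertex is a cut vertex either.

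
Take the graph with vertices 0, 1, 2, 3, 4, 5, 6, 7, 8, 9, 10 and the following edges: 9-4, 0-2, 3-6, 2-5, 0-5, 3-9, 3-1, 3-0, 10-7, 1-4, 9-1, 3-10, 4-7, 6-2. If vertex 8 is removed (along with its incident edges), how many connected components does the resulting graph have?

1

With 8 gone, the remaining components are: {0, 1, 2, 3, 4, 5, 6, 7, 9, 10}.
That is 1 component.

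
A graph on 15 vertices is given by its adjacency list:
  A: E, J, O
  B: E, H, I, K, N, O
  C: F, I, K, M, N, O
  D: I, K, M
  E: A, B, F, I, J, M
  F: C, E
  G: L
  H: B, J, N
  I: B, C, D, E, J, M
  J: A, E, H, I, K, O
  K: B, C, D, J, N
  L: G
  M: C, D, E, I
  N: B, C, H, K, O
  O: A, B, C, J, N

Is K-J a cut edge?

No

After removing K-J, the path K-C-I-J still connects them, so the edge is not a bridge.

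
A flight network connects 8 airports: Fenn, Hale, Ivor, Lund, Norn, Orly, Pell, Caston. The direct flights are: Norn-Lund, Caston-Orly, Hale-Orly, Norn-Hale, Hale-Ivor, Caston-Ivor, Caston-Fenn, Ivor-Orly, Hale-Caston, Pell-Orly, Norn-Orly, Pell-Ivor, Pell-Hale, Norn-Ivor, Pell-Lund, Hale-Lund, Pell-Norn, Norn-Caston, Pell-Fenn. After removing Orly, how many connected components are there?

With Orly gone, the remaining components are: {Fenn, Hale, Ivor, Lund, Norn, Pell, Caston}.
That is 1 component.

1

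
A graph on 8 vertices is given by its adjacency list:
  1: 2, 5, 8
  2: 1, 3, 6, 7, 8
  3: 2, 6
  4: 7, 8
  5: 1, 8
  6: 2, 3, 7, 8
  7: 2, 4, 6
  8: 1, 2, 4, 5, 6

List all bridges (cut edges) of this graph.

The edges on the cycle 2-6-8-5-1-2 are not bridges since each lies on that cycle.
Every edge lies on some cycle, so there are no bridges.

none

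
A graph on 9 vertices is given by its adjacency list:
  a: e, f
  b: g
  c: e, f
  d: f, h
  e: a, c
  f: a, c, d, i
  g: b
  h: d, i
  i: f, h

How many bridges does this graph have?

1

The edges on the cycle f-a-e-c-f are not bridges since each lies on that cycle.
But removing g-b disconnects g from b — this is a bridge.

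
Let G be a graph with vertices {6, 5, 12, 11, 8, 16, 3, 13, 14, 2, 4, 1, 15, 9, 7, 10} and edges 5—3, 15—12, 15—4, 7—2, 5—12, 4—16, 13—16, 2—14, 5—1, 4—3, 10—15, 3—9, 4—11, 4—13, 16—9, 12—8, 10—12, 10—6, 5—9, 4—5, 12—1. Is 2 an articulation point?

Yes

Deleting 2 raises the number of components from 2 to 3, so 2 is a cut vertex.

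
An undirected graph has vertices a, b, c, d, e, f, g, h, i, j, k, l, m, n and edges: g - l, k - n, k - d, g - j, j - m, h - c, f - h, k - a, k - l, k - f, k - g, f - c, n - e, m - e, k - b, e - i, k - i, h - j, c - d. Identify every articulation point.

Removing k increases the component count from 1 to 3, so k is a cut vertex.
By contrast removing i leaves 1 component; it is not a cut vertex. No other vertex is a cut vertex either.

k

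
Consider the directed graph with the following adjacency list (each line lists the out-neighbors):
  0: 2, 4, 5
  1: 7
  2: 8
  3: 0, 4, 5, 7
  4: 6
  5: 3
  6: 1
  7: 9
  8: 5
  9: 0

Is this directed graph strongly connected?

Yes

From 6 we can reach every vertex (0, 1, 2, 3, 4, 5, 6, 7, 8, 9), and every vertex can reach 6 (0, 1, 2, 3, 4, 5, 6, 7, 8, 9). So the whole graph is one strongly connected component.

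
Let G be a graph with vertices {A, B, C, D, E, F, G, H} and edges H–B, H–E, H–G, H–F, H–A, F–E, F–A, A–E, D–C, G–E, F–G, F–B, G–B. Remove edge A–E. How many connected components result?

A and E are still connected via A-H-E, so the component count stays at 2.

2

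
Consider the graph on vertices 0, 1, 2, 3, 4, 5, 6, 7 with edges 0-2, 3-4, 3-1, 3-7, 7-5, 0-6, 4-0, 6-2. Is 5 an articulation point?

Deleting 5 leaves 1 component (was 1), so 5 is not a cut vertex.

No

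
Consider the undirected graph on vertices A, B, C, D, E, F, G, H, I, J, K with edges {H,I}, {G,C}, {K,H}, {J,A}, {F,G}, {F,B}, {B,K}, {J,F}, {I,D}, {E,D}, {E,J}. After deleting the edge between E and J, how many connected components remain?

E and J are still connected via E-D-I-H-K-B-F-J, so the component count stays at 1.

1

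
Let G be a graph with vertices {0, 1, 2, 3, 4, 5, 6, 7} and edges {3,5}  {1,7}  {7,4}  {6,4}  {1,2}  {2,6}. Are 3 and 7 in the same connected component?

No

The component containing 3 is {3, 5}, and 7 is not in it.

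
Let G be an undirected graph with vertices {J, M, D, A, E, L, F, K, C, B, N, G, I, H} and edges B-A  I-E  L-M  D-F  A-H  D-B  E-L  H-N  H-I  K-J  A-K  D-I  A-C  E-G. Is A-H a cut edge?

No

After removing A-H, the path A-B-D-I-H still connects them, so the edge is not a bridge.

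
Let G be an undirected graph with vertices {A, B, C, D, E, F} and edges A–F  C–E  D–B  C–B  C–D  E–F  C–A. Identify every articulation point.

C

Removing C increases the component count from 1 to 2, so C is a cut vertex.
By contrast removing D leaves 1 component; it is not a cut vertex. No other vertex is a cut vertex either.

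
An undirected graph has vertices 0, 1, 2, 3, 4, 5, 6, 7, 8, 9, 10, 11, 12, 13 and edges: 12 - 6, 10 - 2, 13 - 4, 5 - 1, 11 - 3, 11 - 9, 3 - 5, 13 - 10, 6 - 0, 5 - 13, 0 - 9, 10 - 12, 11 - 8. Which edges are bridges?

The edges on the cycle 11-3-5-13-10-12-6-0-9-11 are not bridges since each lies on that cycle.
But removing 2 - 10 disconnects 2 from 10; removing 11 - 8 disconnects 11 from 8; removing 4 - 13 disconnects 4 from 13; removing 5 - 1 disconnects 5 from 1 — these are bridges.

1-5, 10-2, 11-8, 13-4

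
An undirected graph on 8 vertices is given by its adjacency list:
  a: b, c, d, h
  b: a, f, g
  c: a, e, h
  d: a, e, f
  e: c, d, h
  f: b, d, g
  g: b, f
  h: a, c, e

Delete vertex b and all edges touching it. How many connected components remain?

1

With b gone, the remaining components are: {a, c, d, e, f, g, h}.
That is 1 component.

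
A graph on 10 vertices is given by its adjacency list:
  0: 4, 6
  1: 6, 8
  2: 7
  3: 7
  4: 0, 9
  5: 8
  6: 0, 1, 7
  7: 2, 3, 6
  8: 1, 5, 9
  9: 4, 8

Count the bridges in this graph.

The edges on the cycle 9-8-1-6-0-4-9 are not bridges since each lies on that cycle.
But removing 2-7 disconnects 2 from 7; removing 6-7 disconnects 6 from 7; removing 3-7 disconnects 3 from 7; removing 8-5 disconnects 8 from 5 — these are bridges.
That makes 4 bridges.

4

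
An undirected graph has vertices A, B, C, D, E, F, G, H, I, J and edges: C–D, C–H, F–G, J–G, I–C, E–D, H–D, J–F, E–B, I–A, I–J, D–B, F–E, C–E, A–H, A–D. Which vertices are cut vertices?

none

Removing A, for instance, still leaves 1 component. No single vertex removal increases the component count — the graph has no articulation points.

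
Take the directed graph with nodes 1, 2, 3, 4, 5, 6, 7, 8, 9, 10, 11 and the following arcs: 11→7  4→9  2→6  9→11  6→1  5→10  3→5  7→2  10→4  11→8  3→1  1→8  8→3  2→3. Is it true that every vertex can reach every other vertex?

Yes

From 3 we can reach every vertex (1, 2, 3, 4, 5, 6, 7, 8, 9, 10, 11), and every vertex can reach 3 (1, 2, 3, 4, 5, 6, 7, 8, 9, 10, 11). So the whole graph is one strongly connected component.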